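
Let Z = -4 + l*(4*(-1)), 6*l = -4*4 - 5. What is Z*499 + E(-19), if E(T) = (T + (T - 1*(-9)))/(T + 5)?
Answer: 69889/14 ≈ 4992.1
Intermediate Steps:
E(T) = (9 + 2*T)/(5 + T) (E(T) = (T + (T + 9))/(5 + T) = (T + (9 + T))/(5 + T) = (9 + 2*T)/(5 + T))
l = -7/2 (l = (-4*4 - 5)/6 = (-16 - 5)/6 = (⅙)*(-21) = -7/2 ≈ -3.5000)
Z = 10 (Z = -4 - 14*(-1) = -4 - 7/2*(-4) = -4 + 14 = 10)
Z*499 + E(-19) = 10*499 + (9 + 2*(-19))/(5 - 19) = 4990 + (9 - 38)/(-14) = 4990 - 1/14*(-29) = 4990 + 29/14 = 69889/14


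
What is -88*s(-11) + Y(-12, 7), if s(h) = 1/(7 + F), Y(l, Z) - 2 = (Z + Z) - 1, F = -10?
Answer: 133/3 ≈ 44.333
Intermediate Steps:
Y(l, Z) = 1 + 2*Z (Y(l, Z) = 2 + ((Z + Z) - 1) = 2 + (2*Z - 1) = 2 + (-1 + 2*Z) = 1 + 2*Z)
s(h) = -⅓ (s(h) = 1/(7 - 10) = 1/(-3) = -⅓)
-88*s(-11) + Y(-12, 7) = -88*(-⅓) + (1 + 2*7) = 88/3 + (1 + 14) = 88/3 + 15 = 133/3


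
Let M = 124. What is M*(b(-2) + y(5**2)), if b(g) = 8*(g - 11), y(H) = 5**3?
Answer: 2604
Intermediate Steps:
y(H) = 125
b(g) = -88 + 8*g (b(g) = 8*(-11 + g) = -88 + 8*g)
M*(b(-2) + y(5**2)) = 124*((-88 + 8*(-2)) + 125) = 124*((-88 - 16) + 125) = 124*(-104 + 125) = 124*21 = 2604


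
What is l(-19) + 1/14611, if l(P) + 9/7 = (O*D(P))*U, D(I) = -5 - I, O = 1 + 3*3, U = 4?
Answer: 57143628/102277 ≈ 558.71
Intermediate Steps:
O = 10 (O = 1 + 9 = 10)
l(P) = -1409/7 - 40*P (l(P) = -9/7 + (10*(-5 - P))*4 = -9/7 + (-50 - 10*P)*4 = -9/7 + (-200 - 40*P) = -1409/7 - 40*P)
l(-19) + 1/14611 = (-1409/7 - 40*(-19)) + 1/14611 = (-1409/7 + 760) + 1/14611 = 3911/7 + 1/14611 = 57143628/102277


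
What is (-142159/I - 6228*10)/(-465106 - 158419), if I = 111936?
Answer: 6971516239/69794894400 ≈ 0.099886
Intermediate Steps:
(-142159/I - 6228*10)/(-465106 - 158419) = (-142159/111936 - 6228*10)/(-465106 - 158419) = (-142159*1/111936 - 62280)/(-623525) = (-142159/111936 - 62280)*(-1/623525) = -6971516239/111936*(-1/623525) = 6971516239/69794894400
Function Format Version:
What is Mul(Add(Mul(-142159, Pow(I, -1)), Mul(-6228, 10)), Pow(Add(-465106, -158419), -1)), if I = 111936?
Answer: Rational(6971516239, 69794894400) ≈ 0.099886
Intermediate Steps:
Mul(Add(Mul(-142159, Pow(I, -1)), Mul(-6228, 10)), Pow(Add(-465106, -158419), -1)) = Mul(Add(Mul(-142159, Pow(111936, -1)), Mul(-6228, 10)), Pow(Add(-465106, -158419), -1)) = Mul(Add(Mul(-142159, Rational(1, 111936)), -62280), Pow(-623525, -1)) = Mul(Add(Rational(-142159, 111936), -62280), Rational(-1, 623525)) = Mul(Rational(-6971516239, 111936), Rational(-1, 623525)) = Rational(6971516239, 69794894400)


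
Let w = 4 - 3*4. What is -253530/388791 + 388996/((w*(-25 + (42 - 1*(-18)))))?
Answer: -4203031451/3023930 ≈ -1389.9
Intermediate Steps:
w = -8 (w = 4 - 12 = -8)
-253530/388791 + 388996/((w*(-25 + (42 - 1*(-18))))) = -253530/388791 + 388996/((-8*(-25 + (42 - 1*(-18))))) = -253530*1/388791 + 388996/((-8*(-25 + (42 + 18)))) = -28170/43199 + 388996/((-8*(-25 + 60))) = -28170/43199 + 388996/((-8*35)) = -28170/43199 + 388996/(-280) = -28170/43199 + 388996*(-1/280) = -28170/43199 - 97249/70 = -4203031451/3023930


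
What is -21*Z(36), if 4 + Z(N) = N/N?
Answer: 63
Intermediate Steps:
Z(N) = -3 (Z(N) = -4 + N/N = -4 + 1 = -3)
-21*Z(36) = -21*(-3) = 63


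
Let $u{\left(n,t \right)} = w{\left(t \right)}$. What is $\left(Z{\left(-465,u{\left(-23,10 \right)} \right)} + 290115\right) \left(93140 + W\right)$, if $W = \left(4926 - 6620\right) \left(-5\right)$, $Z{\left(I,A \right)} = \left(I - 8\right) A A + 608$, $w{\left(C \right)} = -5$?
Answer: $28338825780$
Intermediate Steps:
$u{\left(n,t \right)} = -5$
$Z{\left(I,A \right)} = 608 + A^{2} \left(-8 + I\right)$ ($Z{\left(I,A \right)} = \left(-8 + I\right) A A + 608 = A \left(-8 + I\right) A + 608 = A^{2} \left(-8 + I\right) + 608 = 608 + A^{2} \left(-8 + I\right)$)
$W = 8470$ ($W = \left(4926 - 6620\right) \left(-5\right) = \left(-1694\right) \left(-5\right) = 8470$)
$\left(Z{\left(-465,u{\left(-23,10 \right)} \right)} + 290115\right) \left(93140 + W\right) = \left(\left(608 - 8 \left(-5\right)^{2} - 465 \left(-5\right)^{2}\right) + 290115\right) \left(93140 + 8470\right) = \left(\left(608 - 200 - 11625\right) + 290115\right) 101610 = \left(-11217 + 290115\right) 101610 = 278898 \cdot 101610 = 28338825780$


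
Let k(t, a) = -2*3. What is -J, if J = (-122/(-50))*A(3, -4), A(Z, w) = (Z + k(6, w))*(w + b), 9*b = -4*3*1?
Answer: -976/25 ≈ -39.040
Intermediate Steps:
k(t, a) = -6
b = -4/3 (b = (-4*3*1)/9 = (-12*1)/9 = (⅑)*(-12) = -4/3 ≈ -1.3333)
A(Z, w) = (-6 + Z)*(-4/3 + w) (A(Z, w) = (Z - 6)*(w - 4/3) = (-6 + Z)*(-4/3 + w))
J = 976/25 (J = (-122/(-50))*(8 - 6*(-4) - 4/3*3 + 3*(-4)) = (-122*(-1/50))*(8 + 24 - 4 - 12) = (61/25)*16 = 976/25 ≈ 39.040)
-J = -1*976/25 = -976/25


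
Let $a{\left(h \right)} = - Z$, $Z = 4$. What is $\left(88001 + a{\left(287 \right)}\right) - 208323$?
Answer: $-120326$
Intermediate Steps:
$a{\left(h \right)} = -4$ ($a{\left(h \right)} = \left(-1\right) 4 = -4$)
$\left(88001 + a{\left(287 \right)}\right) - 208323 = \left(88001 - 4\right) - 208323 = 87997 - 208323 = -120326$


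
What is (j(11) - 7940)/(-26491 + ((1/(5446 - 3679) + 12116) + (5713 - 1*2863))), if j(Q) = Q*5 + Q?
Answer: 6956679/10182337 ≈ 0.68321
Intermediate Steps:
j(Q) = 6*Q (j(Q) = 5*Q + Q = 6*Q)
(j(11) - 7940)/(-26491 + ((1/(5446 - 3679) + 12116) + (5713 - 1*2863))) = (6*11 - 7940)/(-26491 + ((1/(5446 - 3679) + 12116) + (5713 - 1*2863))) = (66 - 7940)/(-26491 + ((1/1767 + 12116) + (5713 - 2863))) = -7874/(-26491 + ((1/1767 + 12116) + 2850)) = -7874/(-26491 + (21408973/1767 + 2850)) = -7874/(-26491 + 26444923/1767) = -7874/(-20364674/1767) = -7874*(-1767/20364674) = 6956679/10182337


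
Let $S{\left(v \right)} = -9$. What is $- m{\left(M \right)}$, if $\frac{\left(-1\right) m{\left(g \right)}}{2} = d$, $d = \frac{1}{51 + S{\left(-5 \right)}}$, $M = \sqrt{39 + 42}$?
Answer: $\frac{1}{21} \approx 0.047619$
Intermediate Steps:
$M = 9$ ($M = \sqrt{81} = 9$)
$d = \frac{1}{42}$ ($d = \frac{1}{51 - 9} = \frac{1}{42} \approx 0.02381$)
$m{\left(g \right)} = - \frac{1}{21}$ ($m{\left(g \right)} = \left(-2\right) \frac{1}{42} = - \frac{1}{21}$)
$- m{\left(M \right)} = \left(-1\right) \left(- \frac{1}{21}\right) = \frac{1}{21}$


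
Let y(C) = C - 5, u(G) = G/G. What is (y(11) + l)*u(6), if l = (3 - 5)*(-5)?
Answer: 16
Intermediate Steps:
u(G) = 1
y(C) = -5 + C
l = 10 (l = -2*(-5) = 10)
(y(11) + l)*u(6) = ((-5 + 11) + 10)*1 = (6 + 10)*1 = 16*1 = 16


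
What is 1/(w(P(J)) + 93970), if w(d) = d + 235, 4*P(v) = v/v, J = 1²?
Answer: 4/376821 ≈ 1.0615e-5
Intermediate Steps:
J = 1
P(v) = ¼ (P(v) = (v/v)/4 = (¼)*1 = ¼)
w(d) = 235 + d
1/(w(P(J)) + 93970) = 1/((235 + ¼) + 93970) = 1/(941/4 + 93970) = 1/(376821/4) = 4/376821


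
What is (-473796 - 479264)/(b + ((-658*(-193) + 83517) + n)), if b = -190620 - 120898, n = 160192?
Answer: -190612/11837 ≈ -16.103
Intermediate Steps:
b = -311518
(-473796 - 479264)/(b + ((-658*(-193) + 83517) + n)) = (-473796 - 479264)/(-311518 + ((-658*(-193) + 83517) + 160192)) = -953060/(-311518 + ((126994 + 83517) + 160192)) = -953060/(-311518 + (210511 + 160192)) = -953060/(-311518 + 370703) = -953060/59185 = -953060*1/59185 = -190612/11837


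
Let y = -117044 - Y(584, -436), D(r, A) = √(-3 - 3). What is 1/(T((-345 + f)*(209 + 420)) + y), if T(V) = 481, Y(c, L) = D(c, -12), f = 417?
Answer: I/(√6 - 116563*I) ≈ -8.5791e-6 + 1.8028e-10*I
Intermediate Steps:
D(r, A) = I*√6 (D(r, A) = √(-6) = I*√6)
Y(c, L) = I*√6
y = -117044 - I*√6 ≈ -1.1704e+5 - 2.4495*I
1/(T((-345 + f)*(209 + 420)) + y) = 1/(481 + (-117044 - I*√6)) = 1/(-116563 - I*√6)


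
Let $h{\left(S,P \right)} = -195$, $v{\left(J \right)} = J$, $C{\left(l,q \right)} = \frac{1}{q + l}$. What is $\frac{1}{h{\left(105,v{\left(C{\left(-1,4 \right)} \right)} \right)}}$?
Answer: $- \frac{1}{195} \approx -0.0051282$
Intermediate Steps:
$C{\left(l,q \right)} = \frac{1}{l + q}$
$\frac{1}{h{\left(105,v{\left(C{\left(-1,4 \right)} \right)} \right)}} = \frac{1}{-195} = - \frac{1}{195}$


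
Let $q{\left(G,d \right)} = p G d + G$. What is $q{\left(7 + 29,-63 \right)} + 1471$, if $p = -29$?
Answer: $67279$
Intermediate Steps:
$q{\left(G,d \right)} = G - 29 G d$ ($q{\left(G,d \right)} = - 29 G d + G = G - 29 G d$)
$q{\left(7 + 29,-63 \right)} + 1471 = \left(7 + 29\right) \left(1 - -1827\right) + 1471 = 36 \left(1 + 1827\right) + 1471 = 36 \cdot 1828 + 1471 = 65808 + 1471 = 67279$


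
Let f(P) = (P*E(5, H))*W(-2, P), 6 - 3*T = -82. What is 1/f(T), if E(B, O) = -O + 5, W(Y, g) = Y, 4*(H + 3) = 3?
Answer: -3/1276 ≈ -0.0023511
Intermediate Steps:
H = -9/4 (H = -3 + (¼)*3 = -3 + ¾ = -9/4 ≈ -2.2500)
E(B, O) = 5 - O
T = 88/3 (T = 2 - ⅓*(-82) = 2 + 82/3 = 88/3 ≈ 29.333)
f(P) = -29*P/2 (f(P) = (P*(5 - 1*(-9/4)))*(-2) = (P*(5 + 9/4))*(-2) = (P*(29/4))*(-2) = (29*P/4)*(-2) = -29*P/2)
1/f(T) = 1/(-29/2*88/3) = 1/(-1276/3) = -3/1276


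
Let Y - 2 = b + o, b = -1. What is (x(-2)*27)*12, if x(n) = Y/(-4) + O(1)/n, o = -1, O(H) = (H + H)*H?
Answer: -324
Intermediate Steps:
O(H) = 2*H**2 (O(H) = (2*H)*H = 2*H**2)
Y = 0 (Y = 2 + (-1 - 1) = 2 - 2 = 0)
x(n) = 2/n (x(n) = 0/(-4) + (2*1**2)/n = 0*(-1/4) + (2*1)/n = 0 + 2/n = 2/n)
(x(-2)*27)*12 = ((2/(-2))*27)*12 = ((2*(-1/2))*27)*12 = -1*27*12 = -27*12 = -324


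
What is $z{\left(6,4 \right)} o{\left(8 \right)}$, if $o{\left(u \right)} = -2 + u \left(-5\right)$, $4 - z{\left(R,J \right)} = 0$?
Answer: $-168$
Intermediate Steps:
$z{\left(R,J \right)} = 4$ ($z{\left(R,J \right)} = 4 - 0 = 4 + 0 = 4$)
$o{\left(u \right)} = -2 - 5 u$
$z{\left(6,4 \right)} o{\left(8 \right)} = 4 \left(-2 - 40\right) = 4 \left(-42\right) = -168$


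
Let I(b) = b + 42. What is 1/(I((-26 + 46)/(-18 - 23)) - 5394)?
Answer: -41/219452 ≈ -0.00018683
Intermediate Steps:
I(b) = 42 + b
1/(I((-26 + 46)/(-18 - 23)) - 5394) = 1/((42 + (-26 + 46)/(-18 - 23)) - 5394) = 1/((42 + 20/(-41)) - 5394) = 1/((42 + 20*(-1/41)) - 5394) = 1/((42 - 20/41) - 5394) = 1/(1702/41 - 5394) = 1/(-219452/41) = -41/219452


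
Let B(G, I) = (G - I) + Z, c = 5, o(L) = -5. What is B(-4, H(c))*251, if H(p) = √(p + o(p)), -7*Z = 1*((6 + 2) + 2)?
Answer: -9538/7 ≈ -1362.6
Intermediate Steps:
Z = -10/7 (Z = -((6 + 2) + 2)/7 = -(8 + 2)/7 = -10/7 ≈ -1.4286)
H(p) = √(-5 + p) (H(p) = √(p - 5) = √(-5 + p))
B(G, I) = -10/7 + G - I (B(G, I) = (G - I) - 10/7 = -10/7 + G - I)
B(-4, H(c))*251 = (-10/7 - 4 - √(-5 + 5))*251 = (-10/7 - 4 - √0)*251 = (-10/7 - 4 - 1*0)*251 = (-10/7 - 4 + 0)*251 = -38/7*251 = -9538/7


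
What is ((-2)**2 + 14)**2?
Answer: 324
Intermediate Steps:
((-2)**2 + 14)**2 = (4 + 14)**2 = 18**2 = 324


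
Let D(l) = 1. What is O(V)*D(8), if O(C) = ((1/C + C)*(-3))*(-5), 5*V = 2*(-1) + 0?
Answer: -87/2 ≈ -43.500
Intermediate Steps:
V = -⅖ (V = (2*(-1) + 0)/5 = (-2 + 0)/5 = (⅕)*(-2) = -⅖ ≈ -0.40000)
O(C) = 15*C + 15/C (O(C) = ((C + 1/C)*(-3))*(-5) = (-3*C - 3/C)*(-5) = 15*C + 15/C)
O(V)*D(8) = (15*(-⅖) + 15/(-⅖))*1 = (-6 + 15*(-5/2))*1 = (-6 - 75/2)*1 = -87/2*1 = -87/2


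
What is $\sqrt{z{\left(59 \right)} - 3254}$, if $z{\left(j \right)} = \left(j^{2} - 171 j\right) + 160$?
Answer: $21 i \sqrt{22} \approx 98.499 i$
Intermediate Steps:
$z{\left(j \right)} = 160 + j^{2} - 171 j$
$\sqrt{z{\left(59 \right)} - 3254} = \sqrt{\left(160 + 59^{2} - 10089\right) - 3254} = \sqrt{\left(160 + 3481 - 10089\right) - 3254} = \sqrt{-6448 - 3254} = \sqrt{-9702} = 21 i \sqrt{22}$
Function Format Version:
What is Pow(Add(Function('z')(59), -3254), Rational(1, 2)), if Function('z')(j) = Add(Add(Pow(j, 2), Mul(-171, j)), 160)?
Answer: Mul(21, I, Pow(22, Rational(1, 2))) ≈ Mul(98.499, I)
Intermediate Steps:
Function('z')(j) = Add(160, Pow(j, 2), Mul(-171, j))
Pow(Add(Function('z')(59), -3254), Rational(1, 2)) = Pow(Add(Add(160, Pow(59, 2), Mul(-171, 59)), -3254), Rational(1, 2)) = Pow(Add(Add(160, 3481, -10089), -3254), Rational(1, 2)) = Pow(Add(-6448, -3254), Rational(1, 2)) = Pow(-9702, Rational(1, 2)) = Mul(21, I, Pow(22, Rational(1, 2)))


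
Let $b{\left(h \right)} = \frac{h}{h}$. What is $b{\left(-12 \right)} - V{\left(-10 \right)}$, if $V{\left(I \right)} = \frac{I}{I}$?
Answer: $0$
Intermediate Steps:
$V{\left(I \right)} = 1$
$b{\left(h \right)} = 1$
$b{\left(-12 \right)} - V{\left(-10 \right)} = 1 - 1 = 0$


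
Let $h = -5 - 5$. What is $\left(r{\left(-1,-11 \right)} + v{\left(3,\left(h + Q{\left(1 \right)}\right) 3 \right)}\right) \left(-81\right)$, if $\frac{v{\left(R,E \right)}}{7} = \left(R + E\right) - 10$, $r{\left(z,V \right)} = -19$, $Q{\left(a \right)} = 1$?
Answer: $20817$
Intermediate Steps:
$h = -10$ ($h = -5 - 5 = -10$)
$v{\left(R,E \right)} = -70 + 7 E + 7 R$ ($v{\left(R,E \right)} = 7 \left(\left(R + E\right) - 10\right) = 7 \left(\left(E + R\right) - 10\right) = 7 \left(-10 + E + R\right) = -70 + 7 E + 7 R$)
$\left(r{\left(-1,-11 \right)} + v{\left(3,\left(h + Q{\left(1 \right)}\right) 3 \right)}\right) \left(-81\right) = \left(-19 + \left(-70 + 7 \left(-10 + 1\right) 3 + 7 \cdot 3\right)\right) \left(-81\right) = \left(-19 + \left(-70 + 7 \left(\left(-9\right) 3\right) + 21\right)\right) \left(-81\right) = \left(-19 + \left(-70 + 7 \left(-27\right) + 21\right)\right) \left(-81\right) = \left(-19 - 238\right) \left(-81\right) = \left(-257\right) \left(-81\right) = 20817$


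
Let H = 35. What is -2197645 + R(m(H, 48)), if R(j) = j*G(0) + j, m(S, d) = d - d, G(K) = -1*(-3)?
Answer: -2197645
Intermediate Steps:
G(K) = 3
m(S, d) = 0
R(j) = 4*j (R(j) = j*3 + j = 3*j + j = 4*j)
-2197645 + R(m(H, 48)) = -2197645 + 4*0 = -2197645 + 0 = -2197645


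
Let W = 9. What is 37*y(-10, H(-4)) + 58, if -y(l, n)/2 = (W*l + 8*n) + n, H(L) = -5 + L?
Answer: 12712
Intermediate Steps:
y(l, n) = -18*l - 18*n (y(l, n) = -2*((9*l + 8*n) + n) = -2*((8*n + 9*l) + n) = -2*(9*l + 9*n) = -18*l - 18*n)
37*y(-10, H(-4)) + 58 = 37*(-18*(-10) - 18*(-5 - 4)) + 58 = 37*(180 - 18*(-9)) + 58 = 37*(180 + 162) + 58 = 37*342 + 58 = 12654 + 58 = 12712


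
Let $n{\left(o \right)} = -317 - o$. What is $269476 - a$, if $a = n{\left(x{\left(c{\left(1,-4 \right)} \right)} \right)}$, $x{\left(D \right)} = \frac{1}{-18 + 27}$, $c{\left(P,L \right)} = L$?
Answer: $\frac{2428138}{9} \approx 2.6979 \cdot 10^{5}$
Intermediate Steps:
$x{\left(D \right)} = \frac{1}{9}$
$a = - \frac{2854}{9}$ ($a = -317 - \frac{1}{9} = - \frac{2854}{9} \approx -317.11$)
$269476 - a = 269476 - - \frac{2854}{9} = 269476 + \frac{2854}{9} = \frac{2428138}{9}$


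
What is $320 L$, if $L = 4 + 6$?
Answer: $3200$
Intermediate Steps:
$L = 10$
$320 L = 320 \cdot 10 = 3200$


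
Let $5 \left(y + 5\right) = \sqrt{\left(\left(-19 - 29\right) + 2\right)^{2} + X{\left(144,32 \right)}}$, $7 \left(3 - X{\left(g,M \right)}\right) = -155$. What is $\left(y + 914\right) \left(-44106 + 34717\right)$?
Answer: $-8534601 - \frac{18778 \sqrt{26229}}{35} \approx -8.6215 \cdot 10^{6}$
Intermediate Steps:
$X{\left(g,M \right)} = \frac{176}{7}$ ($X{\left(g,M \right)} = 3 - - \frac{155}{7} = 3 + \frac{155}{7} = \frac{176}{7}$)
$y = -5 + \frac{2 \sqrt{26229}}{35}$ ($y = -5 + \frac{\sqrt{\left(\left(-19 - 29\right) + 2\right)^{2} + \frac{176}{7}}}{5} = -5 + \frac{\sqrt{\left(-48 + 2\right)^{2} + \frac{176}{7}}}{5} = -5 + \frac{\sqrt{\left(-46\right)^{2} + \frac{176}{7}}}{5} = -5 + \frac{\sqrt{2116 + \frac{176}{7}}}{5} = -5 + \frac{\sqrt{\frac{14988}{7}}}{5} = -5 + \frac{\frac{2}{7} \sqrt{26229}}{5} = -5 + \frac{2 \sqrt{26229}}{35} \approx 4.2545$)
$\left(y + 914\right) \left(-44106 + 34717\right) = \left(\left(-5 + \frac{2 \sqrt{26229}}{35}\right) + 914\right) \left(-44106 + 34717\right) = \left(909 + \frac{2 \sqrt{26229}}{35}\right) \left(-9389\right) = -8534601 - \frac{18778 \sqrt{26229}}{35}$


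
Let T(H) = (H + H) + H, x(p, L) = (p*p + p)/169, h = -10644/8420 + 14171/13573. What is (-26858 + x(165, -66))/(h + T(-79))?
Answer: 128902010867980/1145423509607 ≈ 112.54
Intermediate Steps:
h = -6287798/28571165 (h = -10644*1/8420 + 14171*(1/13573) = -2661/2105 + 14171/13573 = -6287798/28571165 ≈ -0.22007)
x(p, L) = p/169 + p**2/169 (x(p, L) = (p**2 + p)*(1/169) = (p + p**2)*(1/169) = p/169 + p**2/169)
T(H) = 3*H (T(H) = 2*H + H = 3*H)
(-26858 + x(165, -66))/(h + T(-79)) = (-26858 + (1/169)*165*(1 + 165))/(-6287798/28571165 + 3*(-79)) = (-26858 + (1/169)*165*166)/(-6287798/28571165 - 237) = (-26858 + 27390/169)/(-6777653903/28571165) = -4511612/169*(-28571165/6777653903) = 128902010867980/1145423509607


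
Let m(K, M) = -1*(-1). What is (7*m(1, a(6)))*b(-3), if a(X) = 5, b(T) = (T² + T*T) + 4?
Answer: 154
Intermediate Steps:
b(T) = 4 + 2*T² (b(T) = (T² + T²) + 4 = 2*T² + 4 = 4 + 2*T²)
m(K, M) = 1
(7*m(1, a(6)))*b(-3) = (7*1)*(4 + 2*(-3)²) = 7*(4 + 2*9) = 7*(4 + 18) = 7*22 = 154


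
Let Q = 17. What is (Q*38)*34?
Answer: 21964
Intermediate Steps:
(Q*38)*34 = (17*38)*34 = 646*34 = 21964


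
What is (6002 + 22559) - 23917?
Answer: 4644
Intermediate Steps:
(6002 + 22559) - 23917 = 28561 - 23917 = 4644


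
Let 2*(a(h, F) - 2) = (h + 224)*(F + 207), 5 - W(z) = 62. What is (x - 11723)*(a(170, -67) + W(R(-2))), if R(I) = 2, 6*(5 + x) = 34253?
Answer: -331355125/2 ≈ -1.6568e+8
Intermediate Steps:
x = 34223/6 (x = -5 + (⅙)*34253 = -5 + 34253/6 = 34223/6 ≈ 5703.8)
W(z) = -57 (W(z) = 5 - 1*62 = 5 - 62 = -57)
a(h, F) = 2 + (207 + F)*(224 + h)/2 (a(h, F) = 2 + ((h + 224)*(F + 207))/2 = 2 + ((224 + h)*(207 + F))/2 = 2 + ((207 + F)*(224 + h))/2 = 2 + (207 + F)*(224 + h)/2)
(x - 11723)*(a(170, -67) + W(R(-2))) = (34223/6 - 11723)*((23186 + 112*(-67) + (207/2)*170 + (½)*(-67)*170) - 57) = -36115*((23186 - 7504 + 17595 - 5695) - 57)/6 = -36115*(27582 - 57)/6 = -36115/6*27525 = -331355125/2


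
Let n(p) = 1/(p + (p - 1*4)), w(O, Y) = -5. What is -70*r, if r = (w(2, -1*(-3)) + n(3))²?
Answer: -2835/2 ≈ -1417.5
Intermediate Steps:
n(p) = 1/(-4 + 2*p) (n(p) = 1/(p + (p - 4)) = 1/(p + (-4 + p)) = 1/(-4 + 2*p))
r = 81/4 (r = (-5 + 1/(2*(-2 + 3)))² = (-5 + (½)/1)² = (-5 + (½)*1)² = (-5 + ½)² = (-9/2)² = 81/4 ≈ 20.250)
-70*r = -70*81/4 = -2835/2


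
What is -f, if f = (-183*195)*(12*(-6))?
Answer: -2569320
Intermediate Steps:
f = 2569320 (f = -35685*(-72) = 2569320)
-f = -1*2569320 = -2569320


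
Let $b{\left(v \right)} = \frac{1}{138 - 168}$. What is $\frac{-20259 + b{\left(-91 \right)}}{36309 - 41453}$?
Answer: $\frac{607771}{154320} \approx 3.9384$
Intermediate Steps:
$b{\left(v \right)} = - \frac{1}{30}$ ($b{\left(v \right)} = \frac{1}{-30} = - \frac{1}{30}$)
$\frac{-20259 + b{\left(-91 \right)}}{36309 - 41453} = \frac{-20259 - \frac{1}{30}}{36309 - 41453} = - \frac{607771}{30 \left(-5144\right)} = \left(- \frac{607771}{30}\right) \left(- \frac{1}{5144}\right) = \frac{607771}{154320}$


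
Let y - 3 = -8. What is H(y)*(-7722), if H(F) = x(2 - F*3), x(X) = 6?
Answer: -46332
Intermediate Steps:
y = -5 (y = 3 - 8 = -5)
H(F) = 6
H(y)*(-7722) = 6*(-7722) = -46332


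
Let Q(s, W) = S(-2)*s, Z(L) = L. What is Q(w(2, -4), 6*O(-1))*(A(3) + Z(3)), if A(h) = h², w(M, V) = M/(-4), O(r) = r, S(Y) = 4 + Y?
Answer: -12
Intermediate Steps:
w(M, V) = -M/4 (w(M, V) = M*(-¼) = -M/4)
Q(s, W) = 2*s (Q(s, W) = (4 - 2)*s = 2*s)
Q(w(2, -4), 6*O(-1))*(A(3) + Z(3)) = (2*(-¼*2))*(3² + 3) = (2*(-½))*(9 + 3) = -1*12 = -12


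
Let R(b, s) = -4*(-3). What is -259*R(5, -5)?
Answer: -3108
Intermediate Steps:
R(b, s) = 12
-259*R(5, -5) = -259*12 = -3108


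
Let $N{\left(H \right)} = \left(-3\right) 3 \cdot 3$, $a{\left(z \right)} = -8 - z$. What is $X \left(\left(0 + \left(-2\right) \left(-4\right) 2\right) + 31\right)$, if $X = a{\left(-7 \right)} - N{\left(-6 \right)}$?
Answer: $1222$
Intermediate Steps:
$N{\left(H \right)} = -27$ ($N{\left(H \right)} = \left(-9\right) 3 = -27$)
$X = 26$ ($X = \left(-8 - -7\right) - -27 = \left(-8 + 7\right) + 27 = -1 + 27 = 26$)
$X \left(\left(0 + \left(-2\right) \left(-4\right) 2\right) + 31\right) = 26 \left(\left(0 + \left(-2\right) \left(-4\right) 2\right) + 31\right) = 26 \left(\left(0 + 8 \cdot 2\right) + 31\right) = 26 \left(\left(0 + 16\right) + 31\right) = 26 \left(16 + 31\right) = 26 \cdot 47 = 1222$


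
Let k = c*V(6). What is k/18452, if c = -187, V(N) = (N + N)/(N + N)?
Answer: -187/18452 ≈ -0.010134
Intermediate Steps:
V(N) = 1 (V(N) = (2*N)/((2*N)) = (2*N)*(1/(2*N)) = 1)
k = -187 (k = -187*1 = -187)
k/18452 = -187/18452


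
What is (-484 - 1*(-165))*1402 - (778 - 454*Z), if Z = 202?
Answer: -356308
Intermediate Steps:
(-484 - 1*(-165))*1402 - (778 - 454*Z) = (-484 - 1*(-165))*1402 - (778 - 454*202) = (-484 + 165)*1402 - (778 - 91708) = -319*1402 - 1*(-90930) = -447238 + 90930 = -356308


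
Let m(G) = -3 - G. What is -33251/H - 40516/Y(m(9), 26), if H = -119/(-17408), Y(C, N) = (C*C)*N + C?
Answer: -31767810295/6531 ≈ -4.8642e+6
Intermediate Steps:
Y(C, N) = C + N*C² (Y(C, N) = C²*N + C = N*C² + C = C + N*C²)
H = 7/1024 (H = -119*(-1/17408) = 7/1024 ≈ 0.0068359)
-33251/H - 40516/Y(m(9), 26) = -33251/7/1024 - 40516*1/((1 + (-3 - 1*9)*26)*(-3 - 1*9)) = -33251*1024/7 - 40516*1/((1 + (-3 - 9)*26)*(-3 - 9)) = -34049024/7 - 40516*(-1/(12*(1 - 12*26))) = -34049024/7 - 40516*(-1/(12*(1 - 312))) = -34049024/7 - 40516/((-12*(-311))) = -34049024/7 - 40516/3732 = -34049024/7 - 40516*1/3732 = -34049024/7 - 10129/933 = -31767810295/6531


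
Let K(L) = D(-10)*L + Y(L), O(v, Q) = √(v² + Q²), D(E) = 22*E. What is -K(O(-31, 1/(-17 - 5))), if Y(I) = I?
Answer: 66795*√5/22 ≈ 6789.0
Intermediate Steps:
O(v, Q) = √(Q² + v²)
K(L) = -219*L (K(L) = (22*(-10))*L + L = -220*L + L = -219*L)
-K(O(-31, 1/(-17 - 5))) = -(-219)*√((1/(-17 - 5))² + (-31)²) = -(-219)*√((1/(-22))² + 961) = -(-219)*√((-1/22)² + 961) = -(-219)*√(1/484 + 961) = -(-219)*√(465125/484) = -(-219)*305*√5/22 = -(-66795)*√5/22 = 66795*√5/22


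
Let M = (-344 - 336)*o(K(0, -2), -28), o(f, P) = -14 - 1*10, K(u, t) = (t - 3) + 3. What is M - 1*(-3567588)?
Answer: 3583908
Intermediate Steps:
K(u, t) = t (K(u, t) = (-3 + t) + 3 = t)
o(f, P) = -24 (o(f, P) = -14 - 10 = -24)
M = 16320 (M = (-344 - 336)*(-24) = -680*(-24) = 16320)
M - 1*(-3567588) = 16320 - 1*(-3567588) = 16320 + 3567588 = 3583908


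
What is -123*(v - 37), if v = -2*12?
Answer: 7503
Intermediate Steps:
v = -24
-123*(v - 37) = -123*(-24 - 37) = -123*(-61) = 7503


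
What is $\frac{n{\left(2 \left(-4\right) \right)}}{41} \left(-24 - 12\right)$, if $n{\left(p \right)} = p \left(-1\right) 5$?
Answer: $- \frac{1440}{41} \approx -35.122$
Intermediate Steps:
$n{\left(p \right)} = - 5 p$ ($n{\left(p \right)} = - p 5 = - 5 p$)
$\frac{n{\left(2 \left(-4\right) \right)}}{41} \left(-24 - 12\right) = \frac{\left(-5\right) 2 \left(-4\right)}{41} \left(-24 - 12\right) = \left(-5\right) \left(-8\right) \frac{1}{41} \left(-36\right) = 40 \cdot \frac{1}{41} \left(-36\right) = \frac{40}{41} \left(-36\right) = - \frac{1440}{41}$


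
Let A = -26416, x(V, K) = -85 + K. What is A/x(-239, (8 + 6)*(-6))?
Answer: 2032/13 ≈ 156.31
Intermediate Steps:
A/x(-239, (8 + 6)*(-6)) = -26416/(-85 + (8 + 6)*(-6)) = -26416/(-85 + 14*(-6)) = -26416/(-85 - 84) = -26416/(-169) = -26416*(-1/169) = 2032/13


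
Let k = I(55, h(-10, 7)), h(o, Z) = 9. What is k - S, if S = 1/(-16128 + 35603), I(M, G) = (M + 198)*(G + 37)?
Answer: 226650049/19475 ≈ 11638.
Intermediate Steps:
I(M, G) = (37 + G)*(198 + M) (I(M, G) = (198 + M)*(37 + G) = (37 + G)*(198 + M))
k = 11638 (k = 7326 + 37*55 + 198*9 + 9*55 = 7326 + 2035 + 1782 + 495 = 11638)
S = 1/19475 ≈ 5.1348e-5
k - S = 11638 - 1*1/19475 = 11638 - 1/19475 = 226650049/19475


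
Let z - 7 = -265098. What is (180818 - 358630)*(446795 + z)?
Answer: -32309151648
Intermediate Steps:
z = -265091 (z = 7 - 265098 = -265091)
(180818 - 358630)*(446795 + z) = (180818 - 358630)*(446795 - 265091) = -177812*181704 = -32309151648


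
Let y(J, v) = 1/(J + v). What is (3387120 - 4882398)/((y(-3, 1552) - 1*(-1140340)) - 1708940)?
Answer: 772061874/293587133 ≈ 2.6298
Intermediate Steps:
(3387120 - 4882398)/((y(-3, 1552) - 1*(-1140340)) - 1708940) = (3387120 - 4882398)/((1/(-3 + 1552) - 1*(-1140340)) - 1708940) = -1495278/((1/1549 + 1140340) - 1708940) = -1495278/(1766386661/1549 - 1708940) = -1495278/(-880761399/1549) = -1495278*(-1549/880761399) = 772061874/293587133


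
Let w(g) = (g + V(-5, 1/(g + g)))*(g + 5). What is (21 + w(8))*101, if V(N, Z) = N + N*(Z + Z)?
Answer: 41915/8 ≈ 5239.4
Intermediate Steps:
V(N, Z) = N + 2*N*Z (V(N, Z) = N + N*(2*Z) = N + 2*N*Z)
w(g) = (5 + g)*(-5 + g - 5/g) (w(g) = (g - 5*(1 + 2/(g + g)))*(g + 5) = (g - 5*(1 + 2/((2*g))))*(5 + g) = (g - 5*(1 + 2*(1/(2*g))))*(5 + g) = (g - 5*(1 + 1/g))*(5 + g) = (g + (-5 - 5/g))*(5 + g) = (-5 + g - 5/g)*(5 + g) = (5 + g)*(-5 + g - 5/g))
(21 + w(8))*101 = (21 + (-30 + 8² - 25/8))*101 = (21 + (-30 + 64 - 25*⅛))*101 = (21 + (-30 + 64 - 25/8))*101 = (21 + 247/8)*101 = (415/8)*101 = 41915/8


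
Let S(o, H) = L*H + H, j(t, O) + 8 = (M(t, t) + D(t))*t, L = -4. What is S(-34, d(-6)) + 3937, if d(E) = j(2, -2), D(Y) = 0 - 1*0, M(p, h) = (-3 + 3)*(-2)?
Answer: 3961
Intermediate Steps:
M(p, h) = 0 (M(p, h) = 0*(-2) = 0)
D(Y) = 0 (D(Y) = 0 + 0 = 0)
j(t, O) = -8 (j(t, O) = -8 + (0 + 0)*t = -8 + 0*t = -8 + 0 = -8)
d(E) = -8
S(o, H) = -3*H (S(o, H) = -4*H + H = -3*H)
S(-34, d(-6)) + 3937 = -3*(-8) + 3937 = 24 + 3937 = 3961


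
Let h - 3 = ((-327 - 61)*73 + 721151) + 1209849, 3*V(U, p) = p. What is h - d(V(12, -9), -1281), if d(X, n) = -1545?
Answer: 1904224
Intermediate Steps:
V(U, p) = p/3
h = 1902679 (h = 3 + (((-327 - 61)*73 + 721151) + 1209849) = 3 + ((-388*73 + 721151) + 1209849) = 3 + ((-28324 + 721151) + 1209849) = 3 + (692827 + 1209849) = 3 + 1902676 = 1902679)
h - d(V(12, -9), -1281) = 1902679 - 1*(-1545) = 1902679 + 1545 = 1904224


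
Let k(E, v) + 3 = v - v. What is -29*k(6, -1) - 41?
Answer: 46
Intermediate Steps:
k(E, v) = -3 (k(E, v) = -3 + (v - v) = -3 + 0 = -3)
-29*k(6, -1) - 41 = -29*(-3) - 41 = 87 - 41 = 46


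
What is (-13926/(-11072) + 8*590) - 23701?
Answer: -105071853/5536 ≈ -18980.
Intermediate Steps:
(-13926/(-11072) + 8*590) - 23701 = (-13926*(-1/11072) + 4720) - 23701 = (6963/5536 + 4720) - 23701 = 26136883/5536 - 23701 = -105071853/5536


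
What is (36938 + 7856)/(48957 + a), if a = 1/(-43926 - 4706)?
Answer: 2178421808/2380876823 ≈ 0.91497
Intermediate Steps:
a = -1/48632 (a = 1/(-48632) = -1/48632 ≈ -2.0563e-5)
(36938 + 7856)/(48957 + a) = (36938 + 7856)/(48957 - 1/48632) = 44794/(2380876823/48632) = 44794*(48632/2380876823) = 2178421808/2380876823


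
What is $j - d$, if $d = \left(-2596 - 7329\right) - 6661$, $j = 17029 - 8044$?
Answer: $25571$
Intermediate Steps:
$j = 8985$
$d = -16586$ ($d = -9925 - 6661 = -16586$)
$j - d = 8985 - -16586 = 8985 + 16586 = 25571$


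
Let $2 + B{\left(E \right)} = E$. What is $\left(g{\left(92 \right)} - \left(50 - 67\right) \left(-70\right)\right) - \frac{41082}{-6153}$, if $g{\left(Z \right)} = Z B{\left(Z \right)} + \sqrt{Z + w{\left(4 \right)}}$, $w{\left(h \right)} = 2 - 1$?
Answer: $\frac{14555284}{2051} + \sqrt{93} \approx 7106.3$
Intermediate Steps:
$w{\left(h \right)} = 1$ ($w{\left(h \right)} = 2 - 1 = 1$)
$B{\left(E \right)} = -2 + E$
$g{\left(Z \right)} = \sqrt{1 + Z} + Z \left(-2 + Z\right)$ ($g{\left(Z \right)} = Z \left(-2 + Z\right) + \sqrt{Z + 1} = Z \left(-2 + Z\right) + \sqrt{1 + Z} = \sqrt{1 + Z} + Z \left(-2 + Z\right)$)
$\left(g{\left(92 \right)} - \left(50 - 67\right) \left(-70\right)\right) - \frac{41082}{-6153} = \left(\left(\sqrt{1 + 92} + 92 \left(-2 + 92\right)\right) - \left(50 - 67\right) \left(-70\right)\right) - \frac{41082}{-6153} = \left(\left(\sqrt{93} + 92 \cdot 90\right) - \left(-17\right) \left(-70\right)\right) - - \frac{13694}{2051} = \left(\left(\sqrt{93} + 8280\right) - 1190\right) + \frac{13694}{2051} = \left(\left(8280 + \sqrt{93}\right) - 1190\right) + \frac{13694}{2051} = \left(7090 + \sqrt{93}\right) + \frac{13694}{2051} = \frac{14555284}{2051} + \sqrt{93}$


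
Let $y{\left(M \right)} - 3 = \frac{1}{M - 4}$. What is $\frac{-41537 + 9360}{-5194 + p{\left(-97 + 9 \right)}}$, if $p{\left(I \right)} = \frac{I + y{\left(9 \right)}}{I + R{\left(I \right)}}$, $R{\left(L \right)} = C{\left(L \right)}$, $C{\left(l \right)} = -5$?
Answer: $\frac{14962305}{2414786} \approx 6.1961$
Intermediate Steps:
$y{\left(M \right)} = 3 + \frac{1}{-4 + M}$ ($y{\left(M \right)} = 3 + \frac{1}{M - 4} = 3 + \frac{1}{-4 + M}$)
$R{\left(L \right)} = -5$
$p{\left(I \right)} = \frac{\frac{16}{5} + I}{-5 + I}$ ($p{\left(I \right)} = \frac{I + \frac{-11 + 3 \cdot 9}{-4 + 9}}{I - 5} = \frac{I + \frac{-11 + 27}{5}}{-5 + I} = \frac{I + \frac{1}{5} \cdot 16}{-5 + I} = \frac{I + \frac{16}{5}}{-5 + I} = \frac{\frac{16}{5} + I}{-5 + I}$)
$\frac{-41537 + 9360}{-5194 + p{\left(-97 + 9 \right)}} = \frac{-41537 + 9360}{-5194 + \frac{\frac{16}{5} + \left(-97 + 9\right)}{-5 + \left(-97 + 9\right)}} = - \frac{32177}{-5194 + \frac{\frac{16}{5} - 88}{-5 - 88}} = - \frac{32177}{-5194 + \frac{1}{-93} \left(- \frac{424}{5}\right)} = - \frac{32177}{-5194 - - \frac{424}{465}} = - \frac{32177}{-5194 + \frac{424}{465}} = - \frac{32177}{- \frac{2414786}{465}} = \left(-32177\right) \left(- \frac{465}{2414786}\right) = \frac{14962305}{2414786}$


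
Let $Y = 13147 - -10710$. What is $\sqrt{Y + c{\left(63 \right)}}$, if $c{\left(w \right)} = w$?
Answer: $4 \sqrt{1495} \approx 154.66$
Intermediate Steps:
$Y = 23857$ ($Y = 13147 + 10710 = 23857$)
$\sqrt{Y + c{\left(63 \right)}} = \sqrt{23857 + 63} = \sqrt{23920} = 4 \sqrt{1495}$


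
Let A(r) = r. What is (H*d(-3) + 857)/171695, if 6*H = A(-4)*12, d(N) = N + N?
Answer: 181/34339 ≈ 0.0052710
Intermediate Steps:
d(N) = 2*N
H = -8 (H = (-4*12)/6 = (⅙)*(-48) = -8)
(H*d(-3) + 857)/171695 = (-16*(-3) + 857)/171695 = (-8*(-6) + 857)*(1/171695) = (48 + 857)*(1/171695) = 905*(1/171695) = 181/34339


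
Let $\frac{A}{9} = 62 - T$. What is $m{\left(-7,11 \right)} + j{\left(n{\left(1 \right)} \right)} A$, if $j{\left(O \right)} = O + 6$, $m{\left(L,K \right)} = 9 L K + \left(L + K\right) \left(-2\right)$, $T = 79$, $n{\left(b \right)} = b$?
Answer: $-1772$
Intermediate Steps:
$m{\left(L,K \right)} = - 2 K - 2 L + 9 K L$ ($m{\left(L,K \right)} = 9 K L + \left(K + L\right) \left(-2\right) = 9 K L - \left(2 K + 2 L\right) = - 2 K - 2 L + 9 K L$)
$j{\left(O \right)} = 6 + O$
$A = -153$ ($A = 9 \left(62 - 79\right) = 9 \left(-17\right) = -153$)
$m{\left(-7,11 \right)} + j{\left(n{\left(1 \right)} \right)} A = \left(\left(-2\right) 11 - -14 + 9 \cdot 11 \left(-7\right)\right) + \left(6 + 1\right) \left(-153\right) = \left(-22 + 14 - 693\right) + 7 \left(-153\right) = -701 - 1071 = -1772$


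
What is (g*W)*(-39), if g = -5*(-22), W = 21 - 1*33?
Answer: 51480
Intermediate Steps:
W = -12 (W = 21 - 33 = -12)
g = 110
(g*W)*(-39) = (110*(-12))*(-39) = -1320*(-39) = 51480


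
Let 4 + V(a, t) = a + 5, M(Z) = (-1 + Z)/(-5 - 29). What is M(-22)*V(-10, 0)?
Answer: -207/34 ≈ -6.0882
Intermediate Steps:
M(Z) = 1/34 - Z/34 (M(Z) = (-1 + Z)/(-34) = (-1 + Z)*(-1/34) = 1/34 - Z/34)
V(a, t) = 1 + a (V(a, t) = -4 + (a + 5) = -4 + (5 + a) = 1 + a)
M(-22)*V(-10, 0) = (1/34 - 1/34*(-22))*(1 - 10) = (1/34 + 11/17)*(-9) = (23/34)*(-9) = -207/34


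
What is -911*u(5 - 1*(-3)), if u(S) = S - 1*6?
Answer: -1822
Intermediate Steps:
u(S) = -6 + S (u(S) = S - 6 = -6 + S)
-911*u(5 - 1*(-3)) = -911*(-6 + (5 - 1*(-3))) = -911*(-6 + (5 + 3)) = -911*(-6 + 8) = -911*2 = -1822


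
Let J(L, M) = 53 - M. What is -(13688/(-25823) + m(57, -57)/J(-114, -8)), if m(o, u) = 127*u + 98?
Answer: 185237011/1575203 ≈ 117.60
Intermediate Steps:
m(o, u) = 98 + 127*u
-(13688/(-25823) + m(57, -57)/J(-114, -8)) = -(13688/(-25823) + (98 + 127*(-57))/(53 - 1*(-8))) = -(13688*(-1/25823) + (98 - 7239)/(53 + 8)) = -(-13688/25823 - 7141/61) = -1*(-185237011/1575203) = 185237011/1575203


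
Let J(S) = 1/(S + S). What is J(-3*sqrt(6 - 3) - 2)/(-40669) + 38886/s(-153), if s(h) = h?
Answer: -12124486345/47704737 + 3*sqrt(3)/1870774 ≈ -254.16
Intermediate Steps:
J(S) = 1/(2*S)
J(-3*sqrt(6 - 3) - 2)/(-40669) + 38886/s(-153) = (1/(2*(-3*sqrt(6 - 3) - 2)))/(-40669) + 38886/(-153) = (1/(2*(-3*sqrt(3) - 2)))*(-1/40669) + 38886*(-1/153) = (1/(2*(-2 - 3*sqrt(3))))*(-1/40669) - 12962/51 = -1/(81338*(-2 - 3*sqrt(3))) - 12962/51 = -12962/51 - 1/(81338*(-2 - 3*sqrt(3)))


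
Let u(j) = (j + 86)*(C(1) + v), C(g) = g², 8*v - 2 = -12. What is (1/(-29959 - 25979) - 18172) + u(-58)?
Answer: -1016896903/55938 ≈ -18179.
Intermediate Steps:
v = -5/4 (v = ¼ + (⅛)*(-12) = ¼ - 3/2 = -5/4 ≈ -1.2500)
u(j) = -43/2 - j/4 (u(j) = (j + 86)*(1² - 5/4) = (86 + j)*(1 - 5/4) = (86 + j)*(-¼) = -43/2 - j/4)
(1/(-29959 - 25979) - 18172) + u(-58) = (1/(-29959 - 25979) - 18172) + (-43/2 - ¼*(-58)) = (1/(-55938) - 18172) + (-43/2 + 29/2) = (-1/55938 - 18172) - 7 = -1016505337/55938 - 7 = -1016896903/55938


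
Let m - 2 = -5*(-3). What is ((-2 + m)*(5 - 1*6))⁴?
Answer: 50625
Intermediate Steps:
m = 17 (m = 2 - 5*(-3) = 2 + 15 = 17)
((-2 + m)*(5 - 1*6))⁴ = ((-2 + 17)*(5 - 1*6))⁴ = (15*(5 - 6))⁴ = (15*(-1))⁴ = (-15)⁴ = 50625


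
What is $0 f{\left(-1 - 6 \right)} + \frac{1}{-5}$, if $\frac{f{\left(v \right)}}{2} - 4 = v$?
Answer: $- \frac{1}{5} \approx -0.2$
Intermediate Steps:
$f{\left(v \right)} = 8 + 2 v$
$0 f{\left(-1 - 6 \right)} + \frac{1}{-5} = 0 \left(8 + 2 \left(-1 - 6\right)\right) + \frac{1}{-5} = 0 \left(8 + 2 \left(-1 - 6\right)\right) - \frac{1}{5} = 0 \left(8 + 2 \left(-7\right)\right) - \frac{1}{5} = 0 \left(8 - 14\right) - \frac{1}{5} = 0 \left(-6\right) - \frac{1}{5} = 0 - \frac{1}{5} = - \frac{1}{5}$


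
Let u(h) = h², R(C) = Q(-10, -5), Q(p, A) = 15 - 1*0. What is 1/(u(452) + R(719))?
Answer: 1/204319 ≈ 4.8943e-6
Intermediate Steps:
Q(p, A) = 15 (Q(p, A) = 15 + 0 = 15)
R(C) = 15
1/(u(452) + R(719)) = 1/(452² + 15) = 1/(204304 + 15) = 1/204319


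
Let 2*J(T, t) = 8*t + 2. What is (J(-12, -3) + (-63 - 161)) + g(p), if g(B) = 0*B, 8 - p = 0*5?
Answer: -235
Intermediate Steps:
J(T, t) = 1 + 4*t (J(T, t) = (8*t + 2)/2 = (2 + 8*t)/2 = 1 + 4*t)
p = 8 (p = 8 - 0*5 = 8 - 1*0 = 8 + 0 = 8)
g(B) = 0
(J(-12, -3) + (-63 - 161)) + g(p) = ((1 + 4*(-3)) + (-63 - 161)) + 0 = ((1 - 12) - 224) + 0 = (-11 - 224) + 0 = -235 + 0 = -235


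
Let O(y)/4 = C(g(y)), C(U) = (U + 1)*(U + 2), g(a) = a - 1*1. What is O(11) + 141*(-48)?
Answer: -6240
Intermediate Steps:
g(a) = -1 + a (g(a) = a - 1 = -1 + a)
C(U) = (1 + U)*(2 + U)
O(y) = -4 + 4*(-1 + y)² + 12*y (O(y) = 4*(2 + (-1 + y)² + 3*(-1 + y)) = 4*(2 + (-1 + y)² + (-3 + 3*y)) = 4*(-1 + (-1 + y)² + 3*y) = -4 + 4*(-1 + y)² + 12*y)
O(11) + 141*(-48) = 4*11*(1 + 11) + 141*(-48) = 4*11*12 - 6768 = 528 - 6768 = -6240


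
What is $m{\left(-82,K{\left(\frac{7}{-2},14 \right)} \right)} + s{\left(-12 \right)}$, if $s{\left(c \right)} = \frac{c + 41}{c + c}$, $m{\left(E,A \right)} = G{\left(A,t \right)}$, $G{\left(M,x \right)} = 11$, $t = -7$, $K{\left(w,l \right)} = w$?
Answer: $\frac{235}{24} \approx 9.7917$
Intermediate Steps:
$m{\left(E,A \right)} = 11$
$s{\left(c \right)} = \frac{41 + c}{2 c}$
$m{\left(-82,K{\left(\frac{7}{-2},14 \right)} \right)} + s{\left(-12 \right)} = 11 + \frac{41 - 12}{2 \left(-12\right)} = 11 + \frac{1}{2} \left(- \frac{1}{12}\right) 29 = 11 - \frac{29}{24} = \frac{235}{24}$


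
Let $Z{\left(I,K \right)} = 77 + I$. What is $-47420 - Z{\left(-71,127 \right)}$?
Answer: $-47426$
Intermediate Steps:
$-47420 - Z{\left(-71,127 \right)} = -47420 - \left(77 - 71\right) = -47420 - 6 = -47426$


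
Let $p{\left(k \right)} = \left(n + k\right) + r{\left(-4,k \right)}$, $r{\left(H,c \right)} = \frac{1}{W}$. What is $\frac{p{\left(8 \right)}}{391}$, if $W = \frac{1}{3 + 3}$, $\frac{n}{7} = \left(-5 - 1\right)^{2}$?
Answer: $\frac{266}{391} \approx 0.68031$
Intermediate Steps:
$n = 252$ ($n = 7 \left(-5 - 1\right)^{2} = 7 \left(-6\right)^{2} = 7 \cdot 36 = 252$)
$W = \frac{1}{6} \approx 0.16667$
$r{\left(H,c \right)} = 6$ ($r{\left(H,c \right)} = \frac{1}{\frac{1}{6}} = 6$)
$p{\left(k \right)} = 258 + k$ ($p{\left(k \right)} = \left(252 + k\right) + 6 = 258 + k$)
$\frac{p{\left(8 \right)}}{391} = \frac{258 + 8}{391} = 266 \cdot \frac{1}{391} = \frac{266}{391}$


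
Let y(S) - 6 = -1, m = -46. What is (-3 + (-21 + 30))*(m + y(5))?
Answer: -246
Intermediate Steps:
y(S) = 5 (y(S) = 6 - 1 = 5)
(-3 + (-21 + 30))*(m + y(5)) = (-3 + (-21 + 30))*(-46 + 5) = (-3 + 9)*(-41) = 6*(-41) = -246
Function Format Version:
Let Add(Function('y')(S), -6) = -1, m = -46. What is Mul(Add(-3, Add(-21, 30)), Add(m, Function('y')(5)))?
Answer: -246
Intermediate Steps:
Function('y')(S) = 5 (Function('y')(S) = Add(6, -1) = 5)
Mul(Add(-3, Add(-21, 30)), Add(m, Function('y')(5))) = Mul(Add(-3, Add(-21, 30)), Add(-46, 5)) = Mul(Add(-3, 9), -41) = Mul(6, -41) = -246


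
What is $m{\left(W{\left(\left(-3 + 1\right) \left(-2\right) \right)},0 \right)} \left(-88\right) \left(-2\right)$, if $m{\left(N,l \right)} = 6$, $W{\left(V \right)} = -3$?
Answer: $1056$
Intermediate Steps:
$m{\left(W{\left(\left(-3 + 1\right) \left(-2\right) \right)},0 \right)} \left(-88\right) \left(-2\right) = 6 \left(-88\right) \left(-2\right) = \left(-528\right) \left(-2\right) = 1056$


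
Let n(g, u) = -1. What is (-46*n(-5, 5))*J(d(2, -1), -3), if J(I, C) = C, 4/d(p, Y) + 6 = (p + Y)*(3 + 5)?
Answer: -138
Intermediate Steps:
d(p, Y) = 4/(-6 + 8*Y + 8*p) (d(p, Y) = 4/(-6 + (p + Y)*(3 + 5)) = 4/(-6 + (Y + p)*8) = 4/(-6 + (8*Y + 8*p)) = 4/(-6 + 8*Y + 8*p))
(-46*n(-5, 5))*J(d(2, -1), -3) = -46*(-1)*(-3) = 46*(-3) = -138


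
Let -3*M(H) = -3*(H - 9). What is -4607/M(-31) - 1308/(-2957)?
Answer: 13675219/118280 ≈ 115.62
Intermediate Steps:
M(H) = -9 + H (M(H) = -(-1)*(H - 9) = -(-1)*(-9 + H) = -(27 - 3*H)/3 = -9 + H)
-4607/M(-31) - 1308/(-2957) = -4607/(-9 - 31) - 1308/(-2957) = -4607/(-40) - 1308*(-1/2957) = -4607*(-1/40) + 1308/2957 = 4607/40 + 1308/2957 = 13675219/118280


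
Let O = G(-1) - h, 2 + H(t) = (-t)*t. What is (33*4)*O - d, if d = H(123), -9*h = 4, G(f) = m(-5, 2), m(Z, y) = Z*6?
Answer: 33689/3 ≈ 11230.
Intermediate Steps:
m(Z, y) = 6*Z
G(f) = -30 (G(f) = 6*(-5) = -30)
h = -4/9 (h = -⅑*4 = -4/9 ≈ -0.44444)
H(t) = -2 - t² (H(t) = -2 + (-t)*t = -2 - t²)
d = -15131 (d = -2 - 1*123² = -2 - 1*15129 = -2 - 15129 = -15131)
O = -266/9 (O = -30 - 1*(-4/9) = -30 + 4/9 = -266/9 ≈ -29.556)
(33*4)*O - d = (33*4)*(-266/9) - 1*(-15131) = 132*(-266/9) + 15131 = -11704/3 + 15131 = 33689/3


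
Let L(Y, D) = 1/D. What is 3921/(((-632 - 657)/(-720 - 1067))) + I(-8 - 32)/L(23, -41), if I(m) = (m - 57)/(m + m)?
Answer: 555419807/103120 ≈ 5386.1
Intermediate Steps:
I(m) = (-57 + m)/(2*m) (I(m) = (-57 + m)/((2*m)) = (-57 + m)*(1/(2*m)) = (-57 + m)/(2*m))
3921/(((-632 - 657)/(-720 - 1067))) + I(-8 - 32)/L(23, -41) = 3921/(((-632 - 657)/(-720 - 1067))) + ((-57 + (-8 - 32))/(2*(-8 - 32)))/(1/(-41)) = 3921/((-1289/(-1787))) + ((½)*(-57 - 40)/(-40))/(-1/41) = 3921/((-1289*(-1/1787))) + ((½)*(-1/40)*(-97))*(-41) = 3921/(1289/1787) + (97/80)*(-41) = 3921*(1787/1289) - 3977/80 = 7006827/1289 - 3977/80 = 555419807/103120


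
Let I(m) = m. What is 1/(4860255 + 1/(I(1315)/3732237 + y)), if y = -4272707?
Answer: 15946755154244/77505296472186439983 ≈ 2.0575e-7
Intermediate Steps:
1/(4860255 + 1/(I(1315)/3732237 + y)) = 1/(4860255 + 1/(1315/3732237 - 4272707)) = 1/(4860255 + 1/(-15946755154244/3732237)) = 1/(4860255 - 3732237/15946755154244) = 1/(77505296472186439983/15946755154244) = 15946755154244/77505296472186439983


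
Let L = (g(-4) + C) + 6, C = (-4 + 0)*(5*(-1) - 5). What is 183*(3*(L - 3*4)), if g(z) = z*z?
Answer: 27450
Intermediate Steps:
g(z) = z²
C = 40 (C = -4*(-5 - 5) = -4*(-10) = 40)
L = 62 (L = ((-4)² + 40) + 6 = (16 + 40) + 6 = 56 + 6 = 62)
183*(3*(L - 3*4)) = 183*(3*(62 - 3*4)) = 183*(3*(62 - 12)) = 183*(3*50) = 183*150 = 27450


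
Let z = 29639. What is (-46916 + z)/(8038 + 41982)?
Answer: -17277/50020 ≈ -0.34540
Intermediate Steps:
(-46916 + z)/(8038 + 41982) = (-46916 + 29639)/(8038 + 41982) = -17277/50020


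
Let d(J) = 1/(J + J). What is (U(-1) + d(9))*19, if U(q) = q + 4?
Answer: 1045/18 ≈ 58.056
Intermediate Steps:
d(J) = 1/(2*J)
U(q) = 4 + q
(U(-1) + d(9))*19 = ((4 - 1) + (½)/9)*19 = (3 + (½)*(⅑))*19 = (3 + 1/18)*19 = (55/18)*19 = 1045/18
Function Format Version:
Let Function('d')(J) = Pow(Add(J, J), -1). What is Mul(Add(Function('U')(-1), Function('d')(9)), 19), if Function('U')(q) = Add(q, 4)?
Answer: Rational(1045, 18) ≈ 58.056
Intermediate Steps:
Function('d')(J) = Mul(Rational(1, 2), Pow(J, -1)) (Function('d')(J) = Pow(Mul(2, J), -1) = Mul(Rational(1, 2), Pow(J, -1)))
Function('U')(q) = Add(4, q)
Mul(Add(Function('U')(-1), Function('d')(9)), 19) = Mul(Add(Add(4, -1), Mul(Rational(1, 2), Pow(9, -1))), 19) = Mul(Add(3, Mul(Rational(1, 2), Rational(1, 9))), 19) = Mul(Add(3, Rational(1, 18)), 19) = Mul(Rational(55, 18), 19) = Rational(1045, 18)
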